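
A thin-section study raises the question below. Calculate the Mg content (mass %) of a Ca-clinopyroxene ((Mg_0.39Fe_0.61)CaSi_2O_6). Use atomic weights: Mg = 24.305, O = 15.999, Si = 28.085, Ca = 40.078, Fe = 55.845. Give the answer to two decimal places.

4.02 mass %

Molar mass of (Mg_0.39Fe_0.61)CaSi_2O_6: 0.39·24.305 + 0.61·55.845 + 1·40.078 + 2·28.085 + 6·15.999 = 235.786 g/mol.
Mass of Mg per formula unit: 0.39 × 24.305 = 9.479 g.
Weight fraction Mg = 9.479 / 235.786 = 0.0402.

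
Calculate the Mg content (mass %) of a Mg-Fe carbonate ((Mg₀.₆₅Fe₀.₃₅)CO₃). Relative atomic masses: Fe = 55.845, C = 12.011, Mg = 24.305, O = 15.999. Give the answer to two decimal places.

16.57 mass %

M((Mg₀.₆₅Fe₀.₃₅)CO₃) = 95.352 g/mol.
Mg contributes 0.65 × 24.305 = 15.798 g per mole.
15.798/95.352 = 0.1657 → 16.57%.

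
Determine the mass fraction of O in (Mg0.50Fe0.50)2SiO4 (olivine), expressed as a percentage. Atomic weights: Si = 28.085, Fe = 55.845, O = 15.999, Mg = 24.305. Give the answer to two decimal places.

37.16 weight percent

Molar mass of (Mg0.50Fe0.50)2SiO4: 1·24.305 + 1·55.845 + 1·28.085 + 4·15.999 = 172.231 g/mol.
Mass of O per formula unit: 4 × 15.999 = 63.996 g.
Weight fraction O = 63.996 / 172.231 = 0.3716.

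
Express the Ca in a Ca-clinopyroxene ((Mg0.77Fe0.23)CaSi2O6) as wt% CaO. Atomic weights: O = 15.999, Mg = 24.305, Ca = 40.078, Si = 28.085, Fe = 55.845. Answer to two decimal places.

25.06 wt%

M((Mg0.77Fe0.23)CaSi2O6) = 223.801 g/mol; M(CaO) = 56.077 g/mol.
Moles CaO per formula unit = 1 Ca ÷ 1 = 1.0000.
CaO fraction = (1.0000 × 56.077) / 223.801 = 56.077/223.801 = 0.2506.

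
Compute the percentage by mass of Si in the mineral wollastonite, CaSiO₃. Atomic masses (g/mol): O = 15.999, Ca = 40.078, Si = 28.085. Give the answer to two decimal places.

M(CaSiO₃) = 116.160 g/mol.
Si contributes 1 × 28.085 = 28.085 g per mole.
28.085/116.160 = 0.2418 → 24.18%.

24.18 weight percent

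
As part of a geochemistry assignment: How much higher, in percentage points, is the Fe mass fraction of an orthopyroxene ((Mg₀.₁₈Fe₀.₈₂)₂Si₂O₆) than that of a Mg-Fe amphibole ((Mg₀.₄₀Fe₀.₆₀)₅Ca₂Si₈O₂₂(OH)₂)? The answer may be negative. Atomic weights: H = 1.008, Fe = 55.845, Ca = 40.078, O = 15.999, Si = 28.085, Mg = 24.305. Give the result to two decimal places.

17.80 percentage points

First mineral: 91.586 g Fe in 252.500 g formula = 36.27 wt% Fe.
Second mineral: 167.535 g Fe in 906.973 g formula = 18.47 wt% Fe.
36.27% − 18.47% gives a difference of 17.80 percentage points.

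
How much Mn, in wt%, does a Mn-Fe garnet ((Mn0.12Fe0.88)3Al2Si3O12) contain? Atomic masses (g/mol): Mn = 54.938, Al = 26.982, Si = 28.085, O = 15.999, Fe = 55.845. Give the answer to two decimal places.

Formula mass = 0.36×54.938 + 2.64×55.845 + 2×26.982 + 3×28.085 + 12×15.999 = 497.415 g/mol, of which 19.778 g is Mn.
So Mn makes up 19.778/497.415 = 0.0398 of the mass, i.e. 3.98%.

3.98 wt%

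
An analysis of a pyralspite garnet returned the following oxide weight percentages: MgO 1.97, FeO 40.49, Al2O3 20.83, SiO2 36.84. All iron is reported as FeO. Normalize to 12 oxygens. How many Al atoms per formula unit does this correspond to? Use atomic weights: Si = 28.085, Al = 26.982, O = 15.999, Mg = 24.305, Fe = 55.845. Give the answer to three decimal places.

2.000 Al apfu

1.97 wt% MgO ÷ 40.304 g/mol = 0.04888 mol, giving 0.04888 Mg and 0.04888 O.
40.49 wt% FeO ÷ 71.844 g/mol = 0.56358 mol, giving 0.56358 Fe and 0.56358 O.
20.83 wt% Al2O3 ÷ 101.961 g/mol = 0.20429 mol, giving 0.40858 Al and 0.61287 O.
36.84 wt% SiO2 ÷ 60.083 g/mol = 0.61315 mol, giving 0.61315 Si and 1.22630 O.
Oxygen sums to 2.45163; scaling by 12/2.45163 = 4.89470 puts the formula on 12 O.
Al: 0.40858 × 4.89470 = 2.000 atoms per formula unit.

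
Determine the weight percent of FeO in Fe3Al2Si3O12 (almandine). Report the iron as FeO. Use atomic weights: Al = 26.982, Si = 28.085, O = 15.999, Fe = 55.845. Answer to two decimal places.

43.30 wt%

M(Fe3Al2Si3O12) = 497.742 g/mol; M(FeO) = 71.844 g/mol.
Moles FeO per formula unit = 3 Fe ÷ 1 = 3.0000.
FeO fraction = (3.0000 × 71.844) / 497.742 = 215.532/497.742 = 0.4330.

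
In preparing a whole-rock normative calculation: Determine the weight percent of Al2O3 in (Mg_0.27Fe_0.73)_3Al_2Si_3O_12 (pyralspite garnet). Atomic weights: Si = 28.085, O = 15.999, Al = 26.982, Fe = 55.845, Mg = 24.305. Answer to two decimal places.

Molar mass of (Mg_0.27Fe_0.73)_3Al_2Si_3O_12 = 0.81·24.305 + 2.19·55.845 + 2·26.982 + 3·28.085 + 12·15.999 = 472.195 g/mol.
Each formula unit contains 2 Al, equivalent to 2/2 = 1.0000 mol Al2O3.
M(Al2O3) = 2×26.982 + 3×15.999 = 101.961 g/mol.
Mass of Al2O3 per formula unit = 1.0000 × 101.961 = 101.961 g.
Al2O3 wt% = 101.961 / 472.195 × 100 = 21.59%.

21.59 wt%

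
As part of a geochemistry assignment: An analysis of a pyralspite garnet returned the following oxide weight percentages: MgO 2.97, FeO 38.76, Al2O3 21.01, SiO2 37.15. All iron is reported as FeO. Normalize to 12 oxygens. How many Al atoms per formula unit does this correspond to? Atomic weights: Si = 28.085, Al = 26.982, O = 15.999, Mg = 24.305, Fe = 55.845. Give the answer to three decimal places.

2.97 wt% MgO ÷ 40.304 g/mol = 0.07369 mol, giving 0.07369 Mg and 0.07369 O.
38.76 wt% FeO ÷ 71.844 g/mol = 0.53950 mol, giving 0.53950 Fe and 0.53950 O.
21.01 wt% Al2O3 ÷ 101.961 g/mol = 0.20606 mol, giving 0.41212 Al and 0.61818 O.
37.15 wt% SiO2 ÷ 60.083 g/mol = 0.61831 mol, giving 0.61831 Si and 1.23662 O.
Oxygen sums to 2.46799; scaling by 12/2.46799 = 4.86226 puts the formula on 12 O.
Al: 0.41212 × 4.86226 = 2.004 atoms per formula unit.

2.004 Al apfu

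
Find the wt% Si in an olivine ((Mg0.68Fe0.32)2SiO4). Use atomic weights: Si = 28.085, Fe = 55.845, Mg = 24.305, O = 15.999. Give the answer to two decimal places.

M((Mg0.68Fe0.32)2SiO4) = 160.877 g/mol.
Si contributes 1 × 28.085 = 28.085 g per mole.
28.085/160.877 = 0.1746 → 17.46%.

17.46 mass %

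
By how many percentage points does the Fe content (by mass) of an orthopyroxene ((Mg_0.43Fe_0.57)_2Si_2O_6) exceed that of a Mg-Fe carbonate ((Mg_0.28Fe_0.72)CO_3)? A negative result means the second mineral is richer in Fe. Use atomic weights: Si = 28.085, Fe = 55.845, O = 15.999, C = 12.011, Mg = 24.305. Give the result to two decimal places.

-10.68 percentage points

First mineral: 63.663 g Fe in 236.730 g formula = 26.89 wt% Fe.
Second mineral: 40.208 g Fe in 107.022 g formula = 37.57 wt% Fe.
26.89% − 37.57% gives a difference of -10.68 percentage points.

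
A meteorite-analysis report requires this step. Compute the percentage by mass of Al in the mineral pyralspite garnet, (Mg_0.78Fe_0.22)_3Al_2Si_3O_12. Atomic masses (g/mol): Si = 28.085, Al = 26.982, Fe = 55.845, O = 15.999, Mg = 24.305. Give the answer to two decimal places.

Formula mass = 2.34·24.305 + 0.66·55.845 + 2·26.982 + 3·28.085 + 12·15.999 = 423.938 g/mol, of which 53.964 g is Al.
So Al makes up 53.964/423.938 = 0.1273 of the mass, i.e. 12.73%.

12.73 wt%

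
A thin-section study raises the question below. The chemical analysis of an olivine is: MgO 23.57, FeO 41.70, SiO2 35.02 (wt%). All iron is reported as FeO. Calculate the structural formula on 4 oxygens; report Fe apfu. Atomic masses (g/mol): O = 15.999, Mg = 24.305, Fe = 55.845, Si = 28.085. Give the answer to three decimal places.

0.996 Fe apfu

MgO (M=40.304): mol = 0.58481; Mg = 0.58481, O = 0.58481.
FeO (M=71.844): mol = 0.58042; Fe = 0.58042, O = 0.58042.
SiO2 (M=60.083): mol = 0.58286; Si = 0.58286, O = 1.16572.
ΣO = 2.33095; factor = 4/ΣO = 1.71604.
Fe apfu = 0.58042 × 1.71604 = 0.996.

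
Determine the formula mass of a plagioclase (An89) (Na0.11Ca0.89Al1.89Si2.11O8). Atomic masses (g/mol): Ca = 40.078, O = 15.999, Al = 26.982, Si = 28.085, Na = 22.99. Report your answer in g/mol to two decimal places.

The formula mass is the sum 0.11*22.99 + 0.89*40.078 + 1.89*26.982 + 2.11*28.085 + 8*15.999.

276.45 g/mol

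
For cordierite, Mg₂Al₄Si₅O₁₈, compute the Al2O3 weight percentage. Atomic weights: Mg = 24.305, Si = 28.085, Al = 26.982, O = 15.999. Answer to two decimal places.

Molar mass of Mg₂Al₄Si₅O₁₈ = 2×24.305 + 4×26.982 + 5×28.085 + 18×15.999 = 584.945 g/mol.
Each formula unit contains 4 Al, equivalent to 4/2 = 2.0000 mol Al2O3.
M(Al2O3) = 2×26.982 + 3×15.999 = 101.961 g/mol.
Mass of Al2O3 per formula unit = 2.0000 × 101.961 = 203.922 g.
Al2O3 wt% = 203.922 / 584.945 × 100 = 34.86%.

34.86 wt%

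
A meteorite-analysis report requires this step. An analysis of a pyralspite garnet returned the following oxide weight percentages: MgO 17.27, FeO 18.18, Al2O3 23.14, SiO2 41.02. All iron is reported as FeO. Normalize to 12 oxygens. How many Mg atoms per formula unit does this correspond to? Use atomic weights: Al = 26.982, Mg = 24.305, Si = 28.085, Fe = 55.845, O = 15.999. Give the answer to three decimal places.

MgO (M=40.304): mol = 0.42849; Mg = 0.42849, O = 0.42849.
FeO (M=71.844): mol = 0.25305; Fe = 0.25305, O = 0.25305.
Al2O3 (M=101.961): mol = 0.22695; Al = 0.45390, O = 0.68085.
SiO2 (M=60.083): mol = 0.68272; Si = 0.68272, O = 1.36544.
ΣO = 2.72783; factor = 12/ΣO = 4.39910.
Mg apfu = 0.42849 × 4.39910 = 1.885.

1.885 Mg apfu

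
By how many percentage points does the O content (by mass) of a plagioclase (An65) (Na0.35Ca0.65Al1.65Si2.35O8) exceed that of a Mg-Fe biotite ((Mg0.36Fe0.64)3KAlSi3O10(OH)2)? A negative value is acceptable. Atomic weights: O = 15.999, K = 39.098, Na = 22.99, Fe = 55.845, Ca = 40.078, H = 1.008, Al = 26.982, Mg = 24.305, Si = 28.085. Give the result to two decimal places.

6.77 percentage points

O in Na0.35Ca0.65Al1.65Si2.35O8: molar mass 272.609 g/mol; 8×15.999 = 127.992 g → 46.95 wt%.
O in (Mg0.36Fe0.64)3KAlSi3O10(OH)2: molar mass 477.811 g/mol; 12×15.999 = 191.988 g → 40.18 wt%.
Difference = 46.95 − 40.18 = 6.77 percentage points.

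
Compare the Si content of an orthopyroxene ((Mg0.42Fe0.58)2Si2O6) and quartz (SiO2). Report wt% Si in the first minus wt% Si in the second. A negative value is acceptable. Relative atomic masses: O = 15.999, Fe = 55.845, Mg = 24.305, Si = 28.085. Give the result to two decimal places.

-23.08 percentage points

First mineral: 56.170 g Si in 237.360 g formula = 23.66 wt% Si.
Second mineral: 28.085 g Si in 60.083 g formula = 46.74 wt% Si.
23.66% − 46.74% gives a difference of -23.08 percentage points.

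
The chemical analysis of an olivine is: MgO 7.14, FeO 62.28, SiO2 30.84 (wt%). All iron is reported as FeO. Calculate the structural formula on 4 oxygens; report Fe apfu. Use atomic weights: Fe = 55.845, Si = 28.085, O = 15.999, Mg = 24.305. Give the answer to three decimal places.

MgO (M=40.304): mol = 0.17715; Mg = 0.17715, O = 0.17715.
FeO (M=71.844): mol = 0.86688; Fe = 0.86688, O = 0.86688.
SiO2 (M=60.083): mol = 0.51329; Si = 0.51329, O = 1.02658.
ΣO = 2.07061; factor = 4/ΣO = 1.93180.
Fe apfu = 0.86688 × 1.93180 = 1.675.

1.675 Fe apfu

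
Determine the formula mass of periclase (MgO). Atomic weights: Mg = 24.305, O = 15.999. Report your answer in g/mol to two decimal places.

Mg: 1 × 24.305 = 24.3050
O: 1 × 15.999 = 15.9990
Summing the contributions gives the formula mass.

40.30 g/mol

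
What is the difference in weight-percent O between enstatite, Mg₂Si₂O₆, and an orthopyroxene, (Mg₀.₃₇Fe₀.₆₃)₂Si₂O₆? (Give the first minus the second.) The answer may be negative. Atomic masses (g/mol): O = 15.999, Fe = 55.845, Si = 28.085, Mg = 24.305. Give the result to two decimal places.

7.90 percentage points

M(Mg₂Si₂O₆) = 200.774 g/mol, so wt% O = 95.994/200.774 × 100 = 47.81%.
M((Mg₀.₃₇Fe₀.₆₃)₂Si₂O₆) = 240.514 g/mol, so wt% O = 95.994/240.514 × 100 = 39.91%.
47.81 − 39.91 = 7.90 pp.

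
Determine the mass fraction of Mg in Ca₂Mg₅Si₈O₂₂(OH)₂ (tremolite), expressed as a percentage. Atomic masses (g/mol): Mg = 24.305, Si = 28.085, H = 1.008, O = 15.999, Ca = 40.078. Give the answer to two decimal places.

14.96 weight percent

M(Ca₂Mg₅Si₈O₂₂(OH)₂) = 812.353 g/mol.
Mg contributes 5 × 24.305 = 121.525 g per mole.
121.525/812.353 = 0.1496 → 14.96%.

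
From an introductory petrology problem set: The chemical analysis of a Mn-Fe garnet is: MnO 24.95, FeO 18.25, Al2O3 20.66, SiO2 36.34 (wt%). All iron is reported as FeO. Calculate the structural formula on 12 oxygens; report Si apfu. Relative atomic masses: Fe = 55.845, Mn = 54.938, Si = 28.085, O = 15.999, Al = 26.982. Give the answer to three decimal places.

24.95 wt% MnO ÷ 70.937 g/mol = 0.35172 mol, giving 0.35172 Mn and 0.35172 O.
18.25 wt% FeO ÷ 71.844 g/mol = 0.25402 mol, giving 0.25402 Fe and 0.25402 O.
20.66 wt% Al2O3 ÷ 101.961 g/mol = 0.20263 mol, giving 0.40526 Al and 0.60789 O.
36.34 wt% SiO2 ÷ 60.083 g/mol = 0.60483 mol, giving 0.60483 Si and 1.20966 O.
Oxygen sums to 2.42329; scaling by 12/2.42329 = 4.95195 puts the formula on 12 O.
Si: 0.60483 × 4.95195 = 2.995 atoms per formula unit.

2.995 Si apfu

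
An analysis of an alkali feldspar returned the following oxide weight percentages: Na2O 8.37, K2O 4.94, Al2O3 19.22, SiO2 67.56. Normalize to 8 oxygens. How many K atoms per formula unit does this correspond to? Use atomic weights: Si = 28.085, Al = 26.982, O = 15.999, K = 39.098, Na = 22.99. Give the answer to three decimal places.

0.280 K apfu

Na2O: 8.37/61.979 = 0.13505 mol → 0.27010 mol Na, 0.13505 mol O.
K2O: 4.94/94.195 = 0.05244 mol → 0.10488 mol K, 0.05244 mol O.
Al2O3: 19.22/101.961 = 0.18850 mol → 0.37700 mol Al, 0.56550 mol O.
SiO2: 67.56/60.083 = 1.12444 mol → 1.12444 mol Si, 2.24888 mol O.
Total oxygen = 3.00187 mol. Normalization factor = 8/3.00187 = 2.66501.
K per 8 O = 0.10488 × 2.66501 = 0.280.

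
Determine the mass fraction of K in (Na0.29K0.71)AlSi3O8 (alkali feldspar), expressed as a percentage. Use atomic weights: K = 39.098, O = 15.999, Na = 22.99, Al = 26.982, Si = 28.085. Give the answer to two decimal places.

10.14 mass %

Formula mass = 0.29·22.99 + 0.71·39.098 + 1·26.982 + 3·28.085 + 8·15.999 = 273.656 g/mol, of which 27.760 g is K.
So K makes up 27.760/273.656 = 0.1014 of the mass, i.e. 10.14%.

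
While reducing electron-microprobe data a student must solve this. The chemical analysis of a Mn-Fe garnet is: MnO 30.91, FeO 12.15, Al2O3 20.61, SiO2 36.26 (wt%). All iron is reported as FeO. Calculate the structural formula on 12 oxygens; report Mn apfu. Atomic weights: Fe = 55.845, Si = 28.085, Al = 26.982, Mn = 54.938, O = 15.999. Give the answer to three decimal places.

MnO: 30.91/70.937 = 0.43574 mol → 0.43574 mol Mn, 0.43574 mol O.
FeO: 12.15/71.844 = 0.16912 mol → 0.16912 mol Fe, 0.16912 mol O.
Al2O3: 20.61/101.961 = 0.20214 mol → 0.40428 mol Al, 0.60642 mol O.
SiO2: 36.26/60.083 = 0.60350 mol → 0.60350 mol Si, 1.20700 mol O.
Total oxygen = 2.41828 mol. Normalization factor = 12/2.41828 = 4.96220.
Mn per 12 O = 0.43574 × 4.96220 = 2.162.

2.162 Mn apfu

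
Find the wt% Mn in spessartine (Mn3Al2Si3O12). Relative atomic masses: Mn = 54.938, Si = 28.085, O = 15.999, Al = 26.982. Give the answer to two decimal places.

33.29 mass %

Formula mass = 3×54.938 + 2×26.982 + 3×28.085 + 12×15.999 = 495.021 g/mol, of which 164.814 g is Mn.
So Mn makes up 164.814/495.021 = 0.3329 of the mass, i.e. 33.29%.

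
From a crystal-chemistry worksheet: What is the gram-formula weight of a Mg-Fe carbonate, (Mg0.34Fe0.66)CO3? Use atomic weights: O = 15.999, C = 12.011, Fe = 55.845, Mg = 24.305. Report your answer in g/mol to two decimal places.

105.13 g/mol

M = 0.34*24.305 + 0.66*55.845 + 1*12.011 + 3*15.999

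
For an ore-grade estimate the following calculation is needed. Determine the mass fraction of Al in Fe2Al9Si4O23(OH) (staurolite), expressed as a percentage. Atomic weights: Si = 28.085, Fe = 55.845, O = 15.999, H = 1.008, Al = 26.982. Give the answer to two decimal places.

M(Fe2Al9Si4O23(OH)) = 851.852 g/mol.
Al contributes 9 × 26.982 = 242.838 g per mole.
242.838/851.852 = 0.2851 → 28.51%.

28.51 wt%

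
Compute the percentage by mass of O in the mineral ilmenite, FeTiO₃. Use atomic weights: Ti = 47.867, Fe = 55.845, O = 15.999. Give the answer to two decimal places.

31.64 weight percent

Formula mass = 1×55.845 + 1×47.867 + 3×15.999 = 151.709 g/mol, of which 47.997 g is O.
So O makes up 47.997/151.709 = 0.3164 of the mass, i.e. 31.64%.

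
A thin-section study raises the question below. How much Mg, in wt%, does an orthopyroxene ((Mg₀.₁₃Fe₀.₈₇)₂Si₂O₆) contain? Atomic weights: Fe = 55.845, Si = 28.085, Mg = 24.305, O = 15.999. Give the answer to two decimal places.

2.47 wt%

M((Mg₀.₁₃Fe₀.₈₇)₂Si₂O₆) = 255.654 g/mol.
Mg contributes 0.26 × 24.305 = 6.319 g per mole.
6.319/255.654 = 0.0247 → 2.47%.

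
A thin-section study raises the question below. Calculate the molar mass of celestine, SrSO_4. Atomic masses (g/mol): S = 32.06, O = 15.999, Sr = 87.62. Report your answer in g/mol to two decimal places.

M = 1(87.62) + 1(32.06) + 4(15.999)

183.68 g/mol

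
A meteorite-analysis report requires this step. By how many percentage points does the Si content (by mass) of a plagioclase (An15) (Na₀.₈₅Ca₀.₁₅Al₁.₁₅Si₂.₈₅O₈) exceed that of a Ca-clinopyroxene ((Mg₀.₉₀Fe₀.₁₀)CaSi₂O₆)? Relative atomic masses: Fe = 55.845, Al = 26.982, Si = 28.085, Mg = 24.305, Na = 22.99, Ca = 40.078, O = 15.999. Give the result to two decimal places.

4.68 percentage points

Si in Na₀.₈₅Ca₀.₁₅Al₁.₁₅Si₂.₈₅O₈: molar mass 264.617 g/mol; 2.85×28.085 = 80.042 g → 30.25 wt%.
Si in (Mg₀.₉₀Fe₀.₁₀)CaSi₂O₆: molar mass 219.701 g/mol; 2×28.085 = 56.170 g → 25.57 wt%.
Difference = 30.25 − 25.57 = 4.68 percentage points.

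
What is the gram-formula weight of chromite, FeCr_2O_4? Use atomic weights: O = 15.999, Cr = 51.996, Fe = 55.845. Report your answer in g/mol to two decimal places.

The formula mass is the sum 1*55.845 + 2*51.996 + 4*15.999.

223.83 g/mol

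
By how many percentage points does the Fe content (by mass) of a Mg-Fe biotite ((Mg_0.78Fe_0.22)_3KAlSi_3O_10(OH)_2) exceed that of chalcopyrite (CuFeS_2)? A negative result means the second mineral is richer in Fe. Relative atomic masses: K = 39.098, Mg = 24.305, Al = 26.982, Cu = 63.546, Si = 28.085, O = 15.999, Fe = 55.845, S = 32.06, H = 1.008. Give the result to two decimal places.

-22.02 percentage points

First mineral: 36.858 g Fe in 438.070 g formula = 8.41 wt% Fe.
Second mineral: 55.845 g Fe in 183.511 g formula = 30.43 wt% Fe.
8.41% − 30.43% gives a difference of -22.02 percentage points.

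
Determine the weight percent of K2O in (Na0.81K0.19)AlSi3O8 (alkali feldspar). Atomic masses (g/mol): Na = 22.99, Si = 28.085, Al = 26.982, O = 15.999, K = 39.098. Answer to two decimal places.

M((Na0.81K0.19)AlSi3O8) = 265.280 g/mol; M(K2O) = 94.195 g/mol.
Moles K2O per formula unit = 0.19 K ÷ 2 = 0.0950.
K2O fraction = (0.0950 × 94.195) / 265.280 = 8.949/265.280 = 0.0337.

3.37 wt%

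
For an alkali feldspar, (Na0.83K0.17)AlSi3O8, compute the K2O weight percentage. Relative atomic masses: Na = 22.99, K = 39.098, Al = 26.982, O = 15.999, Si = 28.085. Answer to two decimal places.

3.02 wt%

Molar mass of (Na0.83K0.17)AlSi3O8 = 0.83×22.99 + 0.17×39.098 + 1×26.982 + 3×28.085 + 8×15.999 = 264.957 g/mol.
Each formula unit contains 0.17 K, equivalent to 0.17/2 = 0.0850 mol K2O.
M(K2O) = 2×39.098 + 1×15.999 = 94.195 g/mol.
Mass of K2O per formula unit = 0.0850 × 94.195 = 8.007 g.
K2O wt% = 8.007 / 264.957 × 100 = 3.02%.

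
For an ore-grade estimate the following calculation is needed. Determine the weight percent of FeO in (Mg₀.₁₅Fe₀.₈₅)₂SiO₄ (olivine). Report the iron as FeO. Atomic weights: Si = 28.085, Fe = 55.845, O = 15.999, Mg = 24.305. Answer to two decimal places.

M((Mg₀.₁₅Fe₀.₈₅)₂SiO₄) = 194.309 g/mol; M(FeO) = 71.844 g/mol.
Moles FeO per formula unit = 1.70 Fe ÷ 1 = 1.7000.
FeO fraction = (1.7000 × 71.844) / 194.309 = 122.135/194.309 = 0.6286.

62.86 wt%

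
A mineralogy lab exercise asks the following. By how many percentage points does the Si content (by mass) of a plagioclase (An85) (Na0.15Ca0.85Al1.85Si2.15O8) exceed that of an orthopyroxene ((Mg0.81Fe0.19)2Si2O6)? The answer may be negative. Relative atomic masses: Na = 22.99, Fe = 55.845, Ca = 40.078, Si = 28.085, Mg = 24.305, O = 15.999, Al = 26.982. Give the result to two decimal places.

-4.51 percentage points

First mineral: 60.383 g Si in 275.806 g formula = 21.89 wt% Si.
Second mineral: 56.170 g Si in 212.759 g formula = 26.40 wt% Si.
21.89% − 26.40% gives a difference of -4.51 percentage points.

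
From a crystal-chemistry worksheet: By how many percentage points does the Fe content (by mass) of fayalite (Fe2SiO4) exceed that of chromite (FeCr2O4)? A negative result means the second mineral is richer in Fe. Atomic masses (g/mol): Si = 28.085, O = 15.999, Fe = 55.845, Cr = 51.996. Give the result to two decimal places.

Fe in Fe2SiO4: molar mass 203.771 g/mol; 2×55.845 = 111.690 g → 54.81 wt%.
Fe in FeCr2O4: molar mass 223.833 g/mol; 1×55.845 = 55.845 g → 24.95 wt%.
Difference = 54.81 − 24.95 = 29.86 percentage points.

29.86 percentage points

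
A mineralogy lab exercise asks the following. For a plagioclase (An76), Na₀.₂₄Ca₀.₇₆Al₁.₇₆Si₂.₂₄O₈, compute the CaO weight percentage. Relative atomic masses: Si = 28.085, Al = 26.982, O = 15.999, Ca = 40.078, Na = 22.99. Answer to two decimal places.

15.53 wt%

Molar mass of Na₀.₂₄Ca₀.₇₆Al₁.₇₆Si₂.₂₄O₈ = 0.24*22.99 + 0.76*40.078 + 1.76*26.982 + 2.24*28.085 + 8*15.999 = 274.368 g/mol.
Each formula unit contains 0.76 Ca, equivalent to 0.76/1 = 0.7600 mol CaO.
M(CaO) = 1×40.078 + 1×15.999 = 56.077 g/mol.
Mass of CaO per formula unit = 0.7600 × 56.077 = 42.619 g.
CaO wt% = 42.619 / 274.368 × 100 = 15.53%.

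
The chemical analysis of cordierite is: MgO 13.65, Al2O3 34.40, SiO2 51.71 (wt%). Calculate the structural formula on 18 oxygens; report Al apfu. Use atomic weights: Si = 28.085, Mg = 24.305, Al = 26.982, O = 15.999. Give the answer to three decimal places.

MgO: 13.65/40.304 = 0.33868 mol → 0.33868 mol Mg, 0.33868 mol O.
Al2O3: 34.40/101.961 = 0.33738 mol → 0.67476 mol Al, 1.01214 mol O.
SiO2: 51.71/60.083 = 0.86064 mol → 0.86064 mol Si, 1.72128 mol O.
Total oxygen = 3.07210 mol. Normalization factor = 18/3.07210 = 5.85918.
Al per 18 O = 0.67476 × 5.85918 = 3.954.

3.954 Al apfu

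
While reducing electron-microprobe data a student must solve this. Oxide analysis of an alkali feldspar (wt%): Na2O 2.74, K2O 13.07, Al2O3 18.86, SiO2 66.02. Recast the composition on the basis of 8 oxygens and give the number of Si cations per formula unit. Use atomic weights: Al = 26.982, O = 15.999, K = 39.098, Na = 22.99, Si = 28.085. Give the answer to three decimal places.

2.74 wt% Na2O ÷ 61.979 g/mol = 0.04421 mol, giving 0.08842 Na and 0.04421 O.
13.07 wt% K2O ÷ 94.195 g/mol = 0.13875 mol, giving 0.27750 K and 0.13875 O.
18.86 wt% Al2O3 ÷ 101.961 g/mol = 0.18497 mol, giving 0.36994 Al and 0.55491 O.
66.02 wt% SiO2 ÷ 60.083 g/mol = 1.09881 mol, giving 1.09881 Si and 2.19762 O.
Oxygen sums to 2.93549; scaling by 8/2.93549 = 2.72527 puts the formula on 8 O.
Si: 1.09881 × 2.72527 = 2.995 atoms per formula unit.

2.995 Si apfu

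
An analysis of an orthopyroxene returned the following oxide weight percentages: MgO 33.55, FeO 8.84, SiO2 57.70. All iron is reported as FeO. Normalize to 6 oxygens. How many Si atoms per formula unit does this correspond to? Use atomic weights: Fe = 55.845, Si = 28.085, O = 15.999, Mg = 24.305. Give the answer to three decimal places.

2.003 Si apfu

MgO (M=40.304): mol = 0.83242; Mg = 0.83242, O = 0.83242.
FeO (M=71.844): mol = 0.12304; Fe = 0.12304, O = 0.12304.
SiO2 (M=60.083): mol = 0.96034; Si = 0.96034, O = 1.92068.
ΣO = 2.87614; factor = 6/ΣO = 2.08613.
Si apfu = 0.96034 × 2.08613 = 2.003.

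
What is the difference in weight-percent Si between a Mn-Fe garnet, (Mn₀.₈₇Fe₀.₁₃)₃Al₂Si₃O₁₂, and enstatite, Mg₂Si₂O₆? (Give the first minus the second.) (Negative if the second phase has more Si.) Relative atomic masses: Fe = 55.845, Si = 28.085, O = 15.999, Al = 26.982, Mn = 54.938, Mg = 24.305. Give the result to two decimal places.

M((Mn₀.₈₇Fe₀.₁₃)₃Al₂Si₃O₁₂) = 495.375 g/mol, so wt% Si = 84.255/495.375 × 100 = 17.01%.
M(Mg₂Si₂O₆) = 200.774 g/mol, so wt% Si = 56.170/200.774 × 100 = 27.98%.
17.01 − 27.98 = -10.97 pp.

-10.97 percentage points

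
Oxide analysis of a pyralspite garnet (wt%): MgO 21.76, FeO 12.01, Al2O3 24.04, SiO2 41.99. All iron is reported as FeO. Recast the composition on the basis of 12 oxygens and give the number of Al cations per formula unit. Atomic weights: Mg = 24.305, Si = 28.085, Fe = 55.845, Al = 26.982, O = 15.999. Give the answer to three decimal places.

2.012 Al apfu

MgO (M=40.304): mol = 0.53990; Mg = 0.53990, O = 0.53990.
FeO (M=71.844): mol = 0.16717; Fe = 0.16717, O = 0.16717.
Al2O3 (M=101.961): mol = 0.23578; Al = 0.47156, O = 0.70734.
SiO2 (M=60.083): mol = 0.69887; Si = 0.69887, O = 1.39774.
ΣO = 2.81215; factor = 12/ΣO = 4.26720.
Al apfu = 0.47156 × 4.26720 = 2.012.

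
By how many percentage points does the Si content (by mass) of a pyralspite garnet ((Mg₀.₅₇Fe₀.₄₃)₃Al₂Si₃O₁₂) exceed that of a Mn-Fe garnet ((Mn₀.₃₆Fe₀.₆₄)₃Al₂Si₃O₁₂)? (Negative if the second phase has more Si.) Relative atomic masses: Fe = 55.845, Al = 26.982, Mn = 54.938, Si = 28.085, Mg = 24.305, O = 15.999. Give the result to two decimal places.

First mineral: 84.255 g Si in 443.809 g formula = 18.98 wt% Si.
Second mineral: 84.255 g Si in 496.762 g formula = 16.96 wt% Si.
18.98% − 16.96% gives a difference of 2.02 percentage points.

2.02 percentage points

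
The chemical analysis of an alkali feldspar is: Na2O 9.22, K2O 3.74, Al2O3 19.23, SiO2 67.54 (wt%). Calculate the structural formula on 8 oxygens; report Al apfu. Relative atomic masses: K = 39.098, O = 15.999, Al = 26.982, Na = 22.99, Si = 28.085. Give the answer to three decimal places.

9.22 wt% Na2O ÷ 61.979 g/mol = 0.14876 mol, giving 0.29752 Na and 0.14876 O.
3.74 wt% K2O ÷ 94.195 g/mol = 0.03970 mol, giving 0.07940 K and 0.03970 O.
19.23 wt% Al2O3 ÷ 101.961 g/mol = 0.18860 mol, giving 0.37720 Al and 0.56580 O.
67.54 wt% SiO2 ÷ 60.083 g/mol = 1.12411 mol, giving 1.12411 Si and 2.24822 O.
Oxygen sums to 3.00248; scaling by 8/3.00248 = 2.66446 puts the formula on 8 O.
Al: 0.37720 × 2.66446 = 1.005 atoms per formula unit.

1.005 Al apfu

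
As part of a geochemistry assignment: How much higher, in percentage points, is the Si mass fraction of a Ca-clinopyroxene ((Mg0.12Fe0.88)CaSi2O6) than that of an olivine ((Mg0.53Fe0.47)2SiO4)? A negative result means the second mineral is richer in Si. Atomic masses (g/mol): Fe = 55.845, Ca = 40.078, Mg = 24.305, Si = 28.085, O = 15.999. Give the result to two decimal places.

6.50 percentage points

First mineral: 56.170 g Si in 244.302 g formula = 22.99 wt% Si.
Second mineral: 28.085 g Si in 170.339 g formula = 16.49 wt% Si.
22.99% − 16.49% gives a difference of 6.50 percentage points.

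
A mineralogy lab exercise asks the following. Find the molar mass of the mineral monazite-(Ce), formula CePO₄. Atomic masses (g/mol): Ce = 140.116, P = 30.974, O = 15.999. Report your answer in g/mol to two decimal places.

235.09 g/mol

Ce: 1 × 140.116 = 140.1160
P: 1 × 30.974 = 30.9740
O: 4 × 15.999 = 63.9960
Summing the contributions gives the formula mass.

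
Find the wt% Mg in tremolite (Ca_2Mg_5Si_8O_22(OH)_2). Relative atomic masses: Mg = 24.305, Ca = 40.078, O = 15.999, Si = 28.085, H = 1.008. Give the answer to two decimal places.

Molar mass of Ca_2Mg_5Si_8O_22(OH)_2: 2*40.078 + 5*24.305 + 8*28.085 + 24*15.999 + 2*1.008 = 812.353 g/mol.
Mass of Mg per formula unit: 5 × 24.305 = 121.525 g.
Weight fraction Mg = 121.525 / 812.353 = 0.1496.

14.96 weight percent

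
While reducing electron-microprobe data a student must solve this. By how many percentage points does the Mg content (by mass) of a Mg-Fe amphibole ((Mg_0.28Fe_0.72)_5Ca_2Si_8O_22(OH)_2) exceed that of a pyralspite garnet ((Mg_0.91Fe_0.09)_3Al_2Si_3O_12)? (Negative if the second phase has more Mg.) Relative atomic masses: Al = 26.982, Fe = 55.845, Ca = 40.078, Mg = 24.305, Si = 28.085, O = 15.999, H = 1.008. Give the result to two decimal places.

-12.44 percentage points

M((Mg_0.28Fe_0.72)_5Ca_2Si_8O_22(OH)_2) = 925.897 g/mol, so wt% Mg = 34.027/925.897 × 100 = 3.68%.
M((Mg_0.91Fe_0.09)_3Al_2Si_3O_12) = 411.638 g/mol, so wt% Mg = 66.353/411.638 × 100 = 16.12%.
3.68 − 16.12 = -12.44 pp.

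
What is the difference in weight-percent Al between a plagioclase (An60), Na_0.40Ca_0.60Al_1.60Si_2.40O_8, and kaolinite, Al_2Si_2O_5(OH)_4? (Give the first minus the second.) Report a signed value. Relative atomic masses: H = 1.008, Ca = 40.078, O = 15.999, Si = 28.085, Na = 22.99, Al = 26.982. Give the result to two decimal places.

-5.02 percentage points

M(Na_0.40Ca_0.60Al_1.60Si_2.40O_8) = 271.810 g/mol, so wt% Al = 43.171/271.810 × 100 = 15.88%.
M(Al_2Si_2O_5(OH)_4) = 258.157 g/mol, so wt% Al = 53.964/258.157 × 100 = 20.90%.
15.88 − 20.90 = -5.02 pp.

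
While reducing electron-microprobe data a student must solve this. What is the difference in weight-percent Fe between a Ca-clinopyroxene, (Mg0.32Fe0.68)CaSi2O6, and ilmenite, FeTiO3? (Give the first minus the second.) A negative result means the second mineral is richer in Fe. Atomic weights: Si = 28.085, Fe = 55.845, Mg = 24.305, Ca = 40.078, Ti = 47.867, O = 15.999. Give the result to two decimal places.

First mineral: 37.975 g Fe in 237.994 g formula = 15.96 wt% Fe.
Second mineral: 55.845 g Fe in 151.709 g formula = 36.81 wt% Fe.
15.96% − 36.81% gives a difference of -20.85 percentage points.

-20.85 percentage points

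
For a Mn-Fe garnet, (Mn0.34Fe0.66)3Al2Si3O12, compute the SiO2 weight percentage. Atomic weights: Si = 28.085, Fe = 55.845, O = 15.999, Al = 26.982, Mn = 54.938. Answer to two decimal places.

Molar mass of (Mn0.34Fe0.66)3Al2Si3O12 = 1.02×54.938 + 1.98×55.845 + 2×26.982 + 3×28.085 + 12×15.999 = 496.817 g/mol.
Each formula unit contains 3 Si, equivalent to 3/1 = 3.0000 mol SiO2.
M(SiO2) = 1×28.085 + 2×15.999 = 60.083 g/mol.
Mass of SiO2 per formula unit = 3.0000 × 60.083 = 180.249 g.
SiO2 wt% = 180.249 / 496.817 × 100 = 36.28%.

36.28 wt%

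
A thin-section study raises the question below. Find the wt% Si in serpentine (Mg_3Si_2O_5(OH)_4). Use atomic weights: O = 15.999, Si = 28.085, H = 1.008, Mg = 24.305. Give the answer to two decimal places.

M(Mg_3Si_2O_5(OH)_4) = 277.108 g/mol.
Si contributes 2 × 28.085 = 56.170 g per mole.
56.170/277.108 = 0.2027 → 20.27%.

20.27 mass %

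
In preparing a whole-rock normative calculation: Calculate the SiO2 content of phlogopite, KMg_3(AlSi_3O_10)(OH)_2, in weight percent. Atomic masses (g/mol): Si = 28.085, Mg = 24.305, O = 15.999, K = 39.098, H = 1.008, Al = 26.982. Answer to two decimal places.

Formula mass = 417.254 g/mol.
3 Si → 3.0000 mol SiO2 per formula unit; M(SiO2) = 60.083, so SiO2 mass = 180.249 g.
180.249/417.254 × 100 = 43.20 wt%.

43.20 wt%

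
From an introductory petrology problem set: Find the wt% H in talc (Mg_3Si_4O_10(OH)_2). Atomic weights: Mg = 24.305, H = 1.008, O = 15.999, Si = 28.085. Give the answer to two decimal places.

0.53 mass %

Formula mass = 3·24.305 + 4·28.085 + 12·15.999 + 2·1.008 = 379.259 g/mol, of which 2.016 g is H.
So H makes up 2.016/379.259 = 0.0053 of the mass, i.e. 0.53%.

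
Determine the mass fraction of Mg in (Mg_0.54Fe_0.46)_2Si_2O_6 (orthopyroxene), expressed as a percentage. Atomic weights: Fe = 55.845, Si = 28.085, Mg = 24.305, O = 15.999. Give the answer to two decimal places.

M((Mg_0.54Fe_0.46)_2Si_2O_6) = 229.791 g/mol.
Mg contributes 1.08 × 24.305 = 26.249 g per mole.
26.249/229.791 = 0.1142 → 11.42%.

11.42 wt%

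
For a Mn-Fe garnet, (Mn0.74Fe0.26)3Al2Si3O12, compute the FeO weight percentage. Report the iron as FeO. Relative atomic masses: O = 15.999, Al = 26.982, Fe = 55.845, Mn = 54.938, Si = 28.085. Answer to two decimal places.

Molar mass of (Mn0.74Fe0.26)3Al2Si3O12 = 2.22×54.938 + 0.78×55.845 + 2×26.982 + 3×28.085 + 12×15.999 = 495.728 g/mol.
Each formula unit contains 0.78 Fe, equivalent to 0.78/1 = 0.7800 mol FeO.
M(FeO) = 1×55.845 + 1×15.999 = 71.844 g/mol.
Mass of FeO per formula unit = 0.7800 × 71.844 = 56.038 g.
FeO wt% = 56.038 / 495.728 × 100 = 11.30%.

11.30 wt%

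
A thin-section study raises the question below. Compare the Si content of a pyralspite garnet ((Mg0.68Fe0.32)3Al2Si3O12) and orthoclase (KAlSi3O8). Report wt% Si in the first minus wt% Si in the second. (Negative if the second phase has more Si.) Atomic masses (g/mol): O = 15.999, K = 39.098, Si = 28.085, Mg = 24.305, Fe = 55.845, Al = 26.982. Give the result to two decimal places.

Si in (Mg0.68Fe0.32)3Al2Si3O12: molar mass 433.400 g/mol; 3×28.085 = 84.255 g → 19.44 wt%.
Si in KAlSi3O8: molar mass 278.327 g/mol; 3×28.085 = 84.255 g → 30.27 wt%.
Difference = 19.44 − 30.27 = -10.83 percentage points.

-10.83 percentage points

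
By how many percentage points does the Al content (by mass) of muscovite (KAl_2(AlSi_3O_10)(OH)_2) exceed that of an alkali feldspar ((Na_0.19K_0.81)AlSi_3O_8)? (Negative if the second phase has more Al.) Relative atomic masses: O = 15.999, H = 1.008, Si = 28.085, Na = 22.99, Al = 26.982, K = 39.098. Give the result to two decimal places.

10.52 percentage points

First mineral: 80.946 g Al in 398.303 g formula = 20.32 wt% Al.
Second mineral: 26.982 g Al in 275.266 g formula = 9.80 wt% Al.
20.32% − 9.80% gives a difference of 10.52 percentage points.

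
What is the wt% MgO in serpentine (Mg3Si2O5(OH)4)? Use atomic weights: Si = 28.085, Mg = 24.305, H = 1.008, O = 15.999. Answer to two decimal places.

43.63 wt%

Molar mass of Mg3Si2O5(OH)4 = 3*24.305 + 2*28.085 + 9*15.999 + 4*1.008 = 277.108 g/mol.
Each formula unit contains 3 Mg, equivalent to 3/1 = 3.0000 mol MgO.
M(MgO) = 1×24.305 + 1×15.999 = 40.304 g/mol.
Mass of MgO per formula unit = 3.0000 × 40.304 = 120.912 g.
MgO wt% = 120.912 / 277.108 × 100 = 43.63%.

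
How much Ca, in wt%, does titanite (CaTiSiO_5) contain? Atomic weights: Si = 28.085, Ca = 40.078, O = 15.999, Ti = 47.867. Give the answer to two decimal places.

20.45 wt%

Formula mass = 1×40.078 + 1×47.867 + 1×28.085 + 5×15.999 = 196.025 g/mol, of which 40.078 g is Ca.
So Ca makes up 40.078/196.025 = 0.2045 of the mass, i.e. 20.45%.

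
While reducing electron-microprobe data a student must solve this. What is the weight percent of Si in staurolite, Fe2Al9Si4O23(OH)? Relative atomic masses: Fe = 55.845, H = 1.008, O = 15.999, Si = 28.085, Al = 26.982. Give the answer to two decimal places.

Formula mass = 2×55.845 + 9×26.982 + 4×28.085 + 24×15.999 + 1×1.008 = 851.852 g/mol, of which 112.340 g is Si.
So Si makes up 112.340/851.852 = 0.1319 of the mass, i.e. 13.19%.

13.19 weight percent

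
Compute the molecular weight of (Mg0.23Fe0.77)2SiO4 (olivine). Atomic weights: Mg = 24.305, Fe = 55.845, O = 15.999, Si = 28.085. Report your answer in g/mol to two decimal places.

189.26 g/mol

M = 0.46(24.305) + 1.54(55.845) + 1(28.085) + 4(15.999)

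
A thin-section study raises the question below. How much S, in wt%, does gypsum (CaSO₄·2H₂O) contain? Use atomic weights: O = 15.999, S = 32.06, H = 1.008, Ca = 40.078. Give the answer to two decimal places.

M(CaSO₄·2H₂O) = 172.164 g/mol.
S contributes 1 × 32.06 = 32.060 g per mole.
32.060/172.164 = 0.1862 → 18.62%.

18.62 wt%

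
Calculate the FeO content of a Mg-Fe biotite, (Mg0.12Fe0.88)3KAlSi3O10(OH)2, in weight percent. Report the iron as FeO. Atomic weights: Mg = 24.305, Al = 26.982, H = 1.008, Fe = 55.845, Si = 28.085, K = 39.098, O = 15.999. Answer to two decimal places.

M((Mg0.12Fe0.88)3KAlSi3O10(OH)2) = 500.520 g/mol; M(FeO) = 71.844 g/mol.
Moles FeO per formula unit = 2.64 Fe ÷ 1 = 2.6400.
FeO fraction = (2.6400 × 71.844) / 500.520 = 189.668/500.520 = 0.3789.

37.89 wt%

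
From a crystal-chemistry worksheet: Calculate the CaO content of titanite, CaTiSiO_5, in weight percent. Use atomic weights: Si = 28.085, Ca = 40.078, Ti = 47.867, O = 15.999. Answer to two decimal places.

28.61 wt%

Formula mass = 196.025 g/mol.
1 Ca → 1.0000 mol CaO per formula unit; M(CaO) = 56.077, so CaO mass = 56.077 g.
56.077/196.025 × 100 = 28.61 wt%.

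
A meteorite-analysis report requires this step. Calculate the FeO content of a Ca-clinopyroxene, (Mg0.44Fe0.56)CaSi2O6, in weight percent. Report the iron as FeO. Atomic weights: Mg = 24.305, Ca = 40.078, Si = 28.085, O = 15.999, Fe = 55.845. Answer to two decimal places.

17.18 wt%

M((Mg0.44Fe0.56)CaSi2O6) = 234.209 g/mol; M(FeO) = 71.844 g/mol.
Moles FeO per formula unit = 0.56 Fe ÷ 1 = 0.5600.
FeO fraction = (0.5600 × 71.844) / 234.209 = 40.233/234.209 = 0.1718.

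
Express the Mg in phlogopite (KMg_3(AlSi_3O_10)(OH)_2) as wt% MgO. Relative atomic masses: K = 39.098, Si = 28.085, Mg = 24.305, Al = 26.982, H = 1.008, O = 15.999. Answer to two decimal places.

28.98 wt%

M(KMg_3(AlSi_3O_10)(OH)_2) = 417.254 g/mol; M(MgO) = 40.304 g/mol.
Moles MgO per formula unit = 3 Mg ÷ 1 = 3.0000.
MgO fraction = (3.0000 × 40.304) / 417.254 = 120.912/417.254 = 0.2898.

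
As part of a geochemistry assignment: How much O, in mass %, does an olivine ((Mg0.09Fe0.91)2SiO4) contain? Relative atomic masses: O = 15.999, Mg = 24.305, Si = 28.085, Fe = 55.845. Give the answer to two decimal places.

32.31 mass %

Molar mass of (Mg0.09Fe0.91)2SiO4: 0.18×24.305 + 1.82×55.845 + 1×28.085 + 4×15.999 = 198.094 g/mol.
Mass of O per formula unit: 4 × 15.999 = 63.996 g.
Weight fraction O = 63.996 / 198.094 = 0.3231.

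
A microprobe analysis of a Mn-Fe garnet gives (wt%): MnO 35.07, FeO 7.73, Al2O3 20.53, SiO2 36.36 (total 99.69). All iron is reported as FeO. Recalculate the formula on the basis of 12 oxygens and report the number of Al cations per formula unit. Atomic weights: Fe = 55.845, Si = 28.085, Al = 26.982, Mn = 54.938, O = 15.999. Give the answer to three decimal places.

35.07 wt% MnO ÷ 70.937 g/mol = 0.49438 mol, giving 0.49438 Mn and 0.49438 O.
7.73 wt% FeO ÷ 71.844 g/mol = 0.10759 mol, giving 0.10759 Fe and 0.10759 O.
20.53 wt% Al2O3 ÷ 101.961 g/mol = 0.20135 mol, giving 0.40270 Al and 0.60405 O.
36.36 wt% SiO2 ÷ 60.083 g/mol = 0.60516 mol, giving 0.60516 Si and 1.21032 O.
Oxygen sums to 2.41634; scaling by 12/2.41634 = 4.96619 puts the formula on 12 O.
Al: 0.40270 × 4.96619 = 2.000 atoms per formula unit.

2.000 Al apfu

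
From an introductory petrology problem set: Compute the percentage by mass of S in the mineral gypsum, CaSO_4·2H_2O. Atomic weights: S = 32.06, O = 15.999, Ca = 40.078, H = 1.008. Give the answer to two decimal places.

18.62 weight percent

M(CaSO_4·2H_2O) = 172.164 g/mol.
S contributes 1 × 32.06 = 32.060 g per mole.
32.060/172.164 = 0.1862 → 18.62%.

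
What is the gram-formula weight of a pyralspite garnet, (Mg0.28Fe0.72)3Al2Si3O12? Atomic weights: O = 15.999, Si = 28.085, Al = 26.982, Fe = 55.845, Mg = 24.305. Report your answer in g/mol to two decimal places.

471.25 g/mol

The formula mass is the sum 0.84×24.305 + 2.16×55.845 + 2×26.982 + 3×28.085 + 12×15.999.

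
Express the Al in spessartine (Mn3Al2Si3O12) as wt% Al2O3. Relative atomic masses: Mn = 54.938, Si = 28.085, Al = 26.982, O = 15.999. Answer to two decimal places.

M(Mn3Al2Si3O12) = 495.021 g/mol; M(Al2O3) = 101.961 g/mol.
Moles Al2O3 per formula unit = 2 Al ÷ 2 = 1.0000.
Al2O3 fraction = (1.0000 × 101.961) / 495.021 = 101.961/495.021 = 0.2060.

20.60 wt%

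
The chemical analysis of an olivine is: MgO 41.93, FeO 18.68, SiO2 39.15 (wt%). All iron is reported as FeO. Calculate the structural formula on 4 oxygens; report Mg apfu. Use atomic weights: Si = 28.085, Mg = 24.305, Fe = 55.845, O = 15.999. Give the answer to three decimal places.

MgO (M=40.304): mol = 1.04034; Mg = 1.04034, O = 1.04034.
FeO (M=71.844): mol = 0.26001; Fe = 0.26001, O = 0.26001.
SiO2 (M=60.083): mol = 0.65160; Si = 0.65160, O = 1.30320.
ΣO = 2.60355; factor = 4/ΣO = 1.53636.
Mg apfu = 1.04034 × 1.53636 = 1.598.

1.598 Mg apfu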